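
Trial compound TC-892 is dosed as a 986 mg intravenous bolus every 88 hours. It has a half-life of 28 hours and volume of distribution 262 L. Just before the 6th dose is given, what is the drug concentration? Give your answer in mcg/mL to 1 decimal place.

0.5 mcg/mL

f = (1/2)^(τ/t½) = (1/2)^(88/28) ≈ 0.1132.
C₀ = D/Vd = 986/262 ≈ 3.763 mcg/mL.
Before the 6th dose, 5 doses have been given. Superposition: Cmin = C₀·(f + f² + … + f^5).
≈ 3.763 × (0.1132 + 0.0128 + 0.0015 + 0.0002 + 0.0000) ≈ 3.763 × 0.1277 ≈ 0.481 mcg/mL.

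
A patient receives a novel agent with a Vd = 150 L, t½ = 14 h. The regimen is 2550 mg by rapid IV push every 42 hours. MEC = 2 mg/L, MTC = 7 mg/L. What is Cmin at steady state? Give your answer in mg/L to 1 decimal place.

2.4 mg/L

τ = 42 h = 3 half-lives, so f = (1/2)^3 = 0.125.
Accumulation ratio R = 1/(1 − f) = 1/0.875 = 8/7.
Single-dose peak C₀ = D/Vd = 2550/150 = 17 mg/L.
Steady-state peak Cmax,ss = C₀·R = 17 × 8/7 ≈ 19.429 mg/L.
Steady-state trough Cmin,ss = Cmax,ss·f ≈ 19.429 × 0.125 ≈ 2.429 mg/L.
Trough 2.4 mg/L vs MEC 2 mg/L: adequate.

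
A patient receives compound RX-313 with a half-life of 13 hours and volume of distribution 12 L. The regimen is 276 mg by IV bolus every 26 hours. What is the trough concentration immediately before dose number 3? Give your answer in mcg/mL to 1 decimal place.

f = (1/2)^(τ/t½) = (1/2)^(26/13) ≈ 0.2500.
C₀ = D/Vd = 276/12 ≈ 23.000 mcg/mL.
Before the 3rd dose, 2 doses have been given. Superposition: Cmin = C₀·(f + f²).
≈ 23.000 × (0.2500 + 0.0625) ≈ 23.000 × 0.3125 ≈ 7.188 mcg/mL.

7.2 mcg/mL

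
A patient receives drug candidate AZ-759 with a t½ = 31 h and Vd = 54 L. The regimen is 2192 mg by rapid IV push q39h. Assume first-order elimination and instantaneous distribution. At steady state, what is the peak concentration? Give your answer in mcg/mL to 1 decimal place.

69.8 mcg/mL

k = ln2/t½ = ln2/31 ≈ 0.022360 h⁻¹; fraction remaining f = e^(−kτ) = e^(−0.022360×39) ≈ 0.4181.
Accumulation ratio R = 1/(1 − f) ≈ 1/0.5819 ≈ 1.7185.
Single-dose peak C₀ = D/Vd = 2192/54 ≈ 40.593 mcg/mL.
Steady-state peak Cmax,ss = C₀·R ≈ 40.593 × 1.7185 ≈ 69.759 mcg/mL.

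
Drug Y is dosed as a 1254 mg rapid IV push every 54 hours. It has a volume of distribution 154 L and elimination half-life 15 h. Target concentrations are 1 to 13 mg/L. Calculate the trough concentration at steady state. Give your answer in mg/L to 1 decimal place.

0.7 mg/L

τ/t½ = 54/15 ≈ 3.6, so fraction remaining f = (1/2)^(54/15) ≈ 0.0825.
Single-dose peak C₀ = D/Vd = 1254/154 ≈ 8.143 mg/L.
Steady-state trough Cmin,ss = C₀·f/(1−f) ≈ 8.143 × 0.0825/0.9175 ≈ 0.732 mg/L.
Trough 0.7 mg/L vs MEC 1 mg/L: subtherapeutic.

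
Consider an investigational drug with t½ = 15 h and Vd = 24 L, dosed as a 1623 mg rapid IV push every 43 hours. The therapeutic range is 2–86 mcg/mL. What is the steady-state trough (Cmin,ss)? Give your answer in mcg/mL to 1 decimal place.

10.7 mcg/mL

Over one 43-h interval, 43/15 ≈ 2.8667 half-lives elapse, leaving f ≈ 0.1371 of each dose.
Accumulation ratio R = 1/(1 − f) ≈ 1/0.8629 ≈ 1.1589.
Single-dose peak C₀ = D/Vd = 1623/24 ≈ 67.625 mcg/mL.
Steady-state peak Cmax,ss = C₀·R ≈ 67.625 × 1.1589 ≈ 78.371 mcg/mL.
One interval later, Cmin,ss = Cmax,ss·e^(−kτ) ≈ 78.371 × 0.1371 ≈ 10.745 mcg/mL.
Trough 10.7 mcg/mL vs MEC 2 mcg/mL: adequate.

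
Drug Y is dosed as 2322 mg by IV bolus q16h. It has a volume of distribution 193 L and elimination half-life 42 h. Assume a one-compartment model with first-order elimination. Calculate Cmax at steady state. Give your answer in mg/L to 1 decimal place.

Over one 16-h interval, 16/42 ≈ 0.38095 half-lives elapse, leaving f ≈ 0.7679 of each dose.
Accumulation ratio R = 1/(1 − f) ≈ 1/0.2321 ≈ 4.3085.
Each bolus raises the concentration by D/Vd = 2322/193 ≈ 12.031 mg/L.
Steady-state peak Cmax,ss = C₀·R ≈ 12.031 × 4.3085 ≈ 51.836 mg/L.

51.8 mg/L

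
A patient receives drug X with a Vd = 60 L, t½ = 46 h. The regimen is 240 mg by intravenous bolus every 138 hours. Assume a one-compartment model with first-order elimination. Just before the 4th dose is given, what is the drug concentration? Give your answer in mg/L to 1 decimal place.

f = (1/2)^(τ/t½) = (1/2)^(138/46) ≈ 0.1250.
C₀ = D/Vd = 240/60 ≈ 4.000 mg/L.
Before the 4th dose, 3 doses have been given. Superposition: Cmin = C₀·(f + f² + … + f^3).
≈ 4.000 × (0.1250 + 0.0156 + 0.0020) ≈ 4.000 × 0.1426 ≈ 0.570 mg/L.

0.6 mg/L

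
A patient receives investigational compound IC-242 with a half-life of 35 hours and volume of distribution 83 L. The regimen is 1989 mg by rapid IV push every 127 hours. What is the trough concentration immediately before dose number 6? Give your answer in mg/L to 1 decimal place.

2.1 mg/L

f = (1/2)^(τ/t½) = (1/2)^(127/35) ≈ 0.0809.
C₀ = D/Vd = 1989/83 ≈ 23.964 mg/L.
Before the 6th dose, 5 doses have been given. Superposition: Cmin = C₀·(f + f² + … + f^5).
≈ 23.964 × (0.0809 + 0.0065 + 0.0005 + 0.0000 + 0.0000) ≈ 23.964 × 0.0879 ≈ 2.106 mg/L.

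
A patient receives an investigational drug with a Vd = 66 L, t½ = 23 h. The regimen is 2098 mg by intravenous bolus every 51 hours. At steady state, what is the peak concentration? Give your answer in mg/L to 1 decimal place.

40.5 mg/L

k = ln2/t½ = ln2/23 ≈ 0.030137 h⁻¹; fraction remaining f = e^(−kτ) = e^(−0.030137×51) ≈ 0.2150.
At steady state, accumulation factor R = 1/(1 − e^(−kτ)) ≈ 1.2739.
Single-dose peak C₀ = D/Vd = 2098/66 ≈ 31.788 mg/L.
Steady-state peak Cmax,ss = C₀·R ≈ 31.788 × 1.2739 ≈ 40.495 mg/L.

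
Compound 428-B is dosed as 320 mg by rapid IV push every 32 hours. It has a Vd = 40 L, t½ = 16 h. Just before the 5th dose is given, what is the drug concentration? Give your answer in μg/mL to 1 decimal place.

f = (1/2)^(τ/t½) = (1/2)^(32/16) ≈ 0.2500.
C₀ = D/Vd = 320/40 ≈ 8.000 μg/mL.
Before the 5th dose, 4 doses have been given. Superposition: Cmin = C₀·(f + f² + … + f^4).
≈ 8.000 × (0.2500 + 0.0625 + 0.0156 + 0.0039) ≈ 8.000 × 0.3320 ≈ 2.656 μg/mL.

2.7 μg/mL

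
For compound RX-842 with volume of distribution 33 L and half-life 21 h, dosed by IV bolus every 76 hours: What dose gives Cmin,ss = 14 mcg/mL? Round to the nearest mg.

5215 mg

τ/t½ = 76/21 ≈ 3.619, so f = (1/2)^(76/21) ≈ 0.081388.
Cmin,ss = (D/Vd)·f/(1−f), so D = Cmin,ss·Vd·(1−f)/f.
D = 14 × 33 × (1−f)/f ≈ 14 × 33 × 11.28682 ≈ 5214.51 mg.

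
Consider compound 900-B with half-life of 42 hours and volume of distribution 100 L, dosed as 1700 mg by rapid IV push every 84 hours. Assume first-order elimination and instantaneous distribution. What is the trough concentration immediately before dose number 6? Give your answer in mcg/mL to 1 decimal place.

f = (1/2)^(τ/t½) = (1/2)^(84/42) ≈ 0.2500.
C₀ = D/Vd = 1700/100 ≈ 17.000 mcg/mL.
Before the 6th dose, 5 doses have been given. Superposition: Cmin = C₀·(f + f² + … + f^5).
≈ 17.000 × (0.2500 + 0.0625 + 0.0156 + 0.0039 + 0.0010) ≈ 17.000 × 0.3330 ≈ 5.661 mcg/mL.

5.7 mcg/mL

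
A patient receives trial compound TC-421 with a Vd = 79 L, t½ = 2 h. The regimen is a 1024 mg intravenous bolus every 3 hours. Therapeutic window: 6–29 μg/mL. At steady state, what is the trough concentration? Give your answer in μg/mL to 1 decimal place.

τ/t½ = 3/2 ≈ 1.5, so fraction remaining f = (1/2)^(3/2) ≈ 0.3536.
At steady state, accumulation factor R = 1/(1 − e^(−kτ)) ≈ 1.5470.
Single-dose peak C₀ = D/Vd = 1024/79 ≈ 12.962 μg/mL.
Cmax,ss = C₀/(1 − f) ≈ 12.962/0.6464 ≈ 20.053 μg/mL.
One interval later, Cmin,ss = Cmax,ss·e^(−kτ) ≈ 20.053 × 0.3536 ≈ 7.091 μg/mL.
Trough 7.1 μg/mL vs MEC 6 μg/mL: adequate.

7.1 μg/mL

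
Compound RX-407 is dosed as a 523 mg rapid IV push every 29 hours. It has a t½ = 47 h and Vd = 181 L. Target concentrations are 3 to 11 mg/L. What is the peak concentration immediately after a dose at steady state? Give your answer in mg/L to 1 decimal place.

τ/t½ = 29/47 ≈ 0.61702, so fraction remaining f = (1/2)^(29/47) ≈ 0.6520.
Accumulation ratio R = 1/(1 − f) ≈ 1/0.3480 ≈ 2.8736.
Each bolus raises the concentration by D/Vd = 523/181 ≈ 2.890 mg/L.
Cmax,ss = C₀/(1 − f) ≈ 2.890/0.3480 ≈ 8.305 mg/L.
Peak 8.3 mg/L vs MTC 11 mg/L: below toxic threshold.

8.3 mg/L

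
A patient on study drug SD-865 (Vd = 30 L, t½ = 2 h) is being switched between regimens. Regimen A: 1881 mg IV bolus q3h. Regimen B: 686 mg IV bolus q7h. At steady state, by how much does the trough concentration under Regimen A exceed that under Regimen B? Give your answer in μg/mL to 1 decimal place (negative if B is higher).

32.1 μg/mL

Regimen A: f = (1/2)^(3/2) ≈ 0.3536; Cmin,ss = (1881/30)·f/(1−f) ≈ 34.299 μg/mL.
Regimen B: f = (1/2)^(7/2) ≈ 0.0884; Cmin,ss = (686/30)·f/(1−f) ≈ 2.217 μg/mL.
Difference ≈ 34.299 − 2.217 ≈ 32.082 μg/mL.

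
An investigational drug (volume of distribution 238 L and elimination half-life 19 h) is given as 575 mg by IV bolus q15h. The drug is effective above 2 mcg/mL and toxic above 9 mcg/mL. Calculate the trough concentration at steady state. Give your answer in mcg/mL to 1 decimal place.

k = ln2/t½ = ln2/19 ≈ 0.036481 h⁻¹; fraction remaining f = e^(−kτ) = e^(−0.036481×15) ≈ 0.5786.
Accumulation ratio R = 1/(1 − f) ≈ 1/0.4214 ≈ 2.3730.
Single-dose peak C₀ = D/Vd = 575/238 ≈ 2.416 mcg/mL.
Steady-state peak Cmax,ss = C₀·R ≈ 2.416 × 2.3730 ≈ 5.733 mcg/mL.
Steady-state trough Cmin,ss = Cmax,ss·f ≈ 5.733 × 0.5786 ≈ 3.317 mcg/mL.
Trough 3.3 mcg/mL vs MEC 2 mcg/mL: adequate.

3.3 mcg/mL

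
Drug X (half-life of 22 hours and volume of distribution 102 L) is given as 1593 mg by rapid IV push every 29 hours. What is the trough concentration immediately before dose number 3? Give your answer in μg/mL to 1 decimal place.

f = (1/2)^(τ/t½) = (1/2)^(29/22) ≈ 0.4010.
C₀ = D/Vd = 1593/102 ≈ 15.618 μg/mL.
Before the 3rd dose, 2 doses have been given. Superposition: Cmin = C₀·(f + f²).
≈ 15.618 × (0.4010 + 0.1608) ≈ 15.618 × 0.5618 ≈ 8.774 μg/mL.

8.8 μg/mL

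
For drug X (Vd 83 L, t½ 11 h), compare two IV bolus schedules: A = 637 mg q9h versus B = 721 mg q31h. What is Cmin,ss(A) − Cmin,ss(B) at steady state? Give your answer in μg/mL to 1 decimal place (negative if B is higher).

8.6 μg/mL

Regimen A: f = (1/2)^(9/11) ≈ 0.5672; Cmin,ss = (637/83)·f/(1−f) ≈ 10.058 μg/mL.
Regimen B: f = (1/2)^(31/11) ≈ 0.1418; Cmin,ss = (721/83)·f/(1−f) ≈ 1.435 μg/mL.
Difference ≈ 10.058 − 1.435 ≈ 8.623 μg/mL.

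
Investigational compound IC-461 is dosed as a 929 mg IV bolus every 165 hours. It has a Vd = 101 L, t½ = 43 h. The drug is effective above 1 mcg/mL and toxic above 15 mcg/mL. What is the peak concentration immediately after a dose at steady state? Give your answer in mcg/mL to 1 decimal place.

9.9 mcg/mL

Over one 165-h interval, 165/43 ≈ 3.8372 half-lives elapse, leaving f ≈ 0.0700 of each dose.
At steady state, accumulation factor R = 1/(1 − e^(−kτ)) ≈ 1.0753.
Each bolus raises the concentration by D/Vd = 929/101 ≈ 9.198 mcg/mL.
Steady-state peak Cmax,ss = C₀·R ≈ 9.198 × 1.0753 ≈ 9.891 mcg/mL.
Peak 9.9 mcg/mL vs MTC 15 mcg/mL: below toxic threshold.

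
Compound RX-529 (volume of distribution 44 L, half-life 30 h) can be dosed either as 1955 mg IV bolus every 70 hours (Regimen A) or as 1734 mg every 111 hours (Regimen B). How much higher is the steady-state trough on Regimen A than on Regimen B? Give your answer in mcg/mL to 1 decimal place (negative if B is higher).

Regimen A: f = (1/2)^(70/30) ≈ 0.1984; Cmin,ss = (1955/44)·f/(1−f) ≈ 10.997 mcg/mL.
Regimen B: f = (1/2)^(111/30) ≈ 0.0769; Cmin,ss = (1734/44)·f/(1−f) ≈ 3.283 mcg/mL.
Difference ≈ 10.997 − 3.283 ≈ 7.714 mcg/mL.

7.7 mcg/mL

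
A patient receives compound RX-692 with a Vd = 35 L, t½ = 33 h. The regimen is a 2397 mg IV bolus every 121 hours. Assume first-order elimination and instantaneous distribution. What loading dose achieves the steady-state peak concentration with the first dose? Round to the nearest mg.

f = (1/2)^(121/33) ≈ 0.078745; accumulation ratio R = 1/(1−f) ≈ 1.08548.
Loading dose to hit Cmax,ss on first dose: D_load = D_maint·R ≈ 2397 × 1.08548 ≈ 2601.90 mg.

2602 mg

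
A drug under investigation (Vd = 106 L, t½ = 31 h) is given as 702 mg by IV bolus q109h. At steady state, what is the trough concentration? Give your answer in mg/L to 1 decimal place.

0.6 mg/L

k = ln2/t½ = ln2/31 ≈ 0.022360 h⁻¹; fraction remaining f = e^(−kτ) = e^(−0.022360×109) ≈ 0.0874.
At steady state, accumulation factor R = 1/(1 − e^(−kτ)) ≈ 1.0958.
Each bolus raises the concentration by D/Vd = 702/106 ≈ 6.623 mg/L.
Steady-state peak Cmax,ss = C₀·R ≈ 6.623 × 1.0958 ≈ 7.257 mg/L.
One interval later, Cmin,ss = Cmax,ss·e^(−kτ) ≈ 7.257 × 0.0874 ≈ 0.634 mg/L.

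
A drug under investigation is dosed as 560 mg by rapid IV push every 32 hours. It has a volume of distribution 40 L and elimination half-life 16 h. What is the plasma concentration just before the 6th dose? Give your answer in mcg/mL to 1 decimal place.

f = (1/2)^(τ/t½) = (1/2)^(32/16) ≈ 0.2500.
C₀ = D/Vd = 560/40 ≈ 14.000 mcg/mL.
Before the 6th dose, 5 doses have been given. Superposition: Cmin = C₀·(f + f² + … + f^5).
≈ 14.000 × (0.2500 + 0.0625 + 0.0156 + 0.0039 + 0.0010) ≈ 14.000 × 0.3330 ≈ 4.662 mcg/mL.

4.7 mcg/mL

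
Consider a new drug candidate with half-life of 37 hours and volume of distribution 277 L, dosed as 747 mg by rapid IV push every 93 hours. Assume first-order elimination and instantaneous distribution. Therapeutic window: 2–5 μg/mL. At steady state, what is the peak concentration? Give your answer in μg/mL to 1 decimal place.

Over one 93-h interval, 93/37 ≈ 2.5135 half-lives elapse, leaving f ≈ 0.1751 of each dose.
Accumulation ratio R = 1/(1 − f) ≈ 1/0.8249 ≈ 1.2123.
Single-dose peak C₀ = D/Vd = 747/277 ≈ 2.697 μg/mL.
Cmax,ss = C₀/(1 − f) ≈ 2.697/0.8249 ≈ 3.269 μg/mL.
Peak 3.3 μg/mL vs MTC 5 μg/mL: below toxic threshold.

3.3 μg/mL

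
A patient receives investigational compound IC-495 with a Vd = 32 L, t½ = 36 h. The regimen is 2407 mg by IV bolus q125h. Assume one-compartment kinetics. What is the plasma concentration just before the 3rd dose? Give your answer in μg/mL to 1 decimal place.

7.4 μg/mL

f = (1/2)^(τ/t½) = (1/2)^(125/36) ≈ 0.0901.
C₀ = D/Vd = 2407/32 ≈ 75.219 μg/mL.
Before the 3rd dose, 2 doses have been given. Superposition: Cmin = C₀·(f + f²).
≈ 75.219 × (0.0901 + 0.0081) ≈ 75.219 × 0.0982 ≈ 7.387 μg/mL.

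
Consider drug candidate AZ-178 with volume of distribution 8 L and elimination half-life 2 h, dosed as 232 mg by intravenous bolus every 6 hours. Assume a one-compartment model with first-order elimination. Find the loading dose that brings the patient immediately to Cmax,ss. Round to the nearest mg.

f = (1/2)^(6/2) ≈ 0.125000; accumulation ratio R = 1/(1−f) ≈ 1.14286.
Loading dose to hit Cmax,ss on first dose: D_load = D_maint·R ≈ 232 × 1.14286 ≈ 265.14 mg.

265 mg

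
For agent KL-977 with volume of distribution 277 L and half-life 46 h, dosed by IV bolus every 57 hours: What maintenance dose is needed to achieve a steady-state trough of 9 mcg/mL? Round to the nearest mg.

3392 mg

τ/t½ = 57/46 ≈ 1.2391, so f = (1/2)^(57/46) ≈ 0.423628.
Cmin,ss = (D/Vd)·f/(1−f), so D = Cmin,ss·Vd·(1−f)/f.
D = 9 × 277 × (1−f)/f ≈ 9 × 277 × 1.36056 ≈ 3391.88 mg.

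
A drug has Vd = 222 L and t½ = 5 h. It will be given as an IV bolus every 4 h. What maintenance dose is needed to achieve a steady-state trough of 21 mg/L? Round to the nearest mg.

τ/t½ = 4/5 ≈ 0.8, so f = (1/2)^(4/5) ≈ 0.574349.
Cmin,ss = (D/Vd)·f/(1−f), so D = Cmin,ss·Vd·(1−f)/f.
D = 21 × 222 × (1−f)/f ≈ 21 × 222 × 0.74110 ≈ 3455.01 mg.

3455 mg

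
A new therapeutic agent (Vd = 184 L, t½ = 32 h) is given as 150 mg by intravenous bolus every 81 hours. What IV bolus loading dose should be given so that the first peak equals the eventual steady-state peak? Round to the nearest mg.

f = (1/2)^(81/32) ≈ 0.172989; accumulation ratio R = 1/(1−f) ≈ 1.20917.
Loading dose to hit Cmax,ss on first dose: D_load = D_maint·R ≈ 150 × 1.20917 ≈ 181.38 mg.

181 mg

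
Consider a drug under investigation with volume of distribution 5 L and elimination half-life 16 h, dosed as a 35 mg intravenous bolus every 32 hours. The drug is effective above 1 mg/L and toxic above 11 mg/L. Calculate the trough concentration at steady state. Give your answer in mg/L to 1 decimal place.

The dosing interval is 2 half-lives, so f = 2^(−2) = 0.25.
Accumulation ratio R = 1/(1 − f) = 1/0.75 = 4/3.
Single-dose peak C₀ = D/Vd = 35/5 = 7 mg/L.
Steady-state peak Cmax,ss = C₀·R = 7 × 4/3 ≈ 9.333 mg/L.
Steady-state trough Cmin,ss = Cmax,ss·f ≈ 9.333 × 0.25 ≈ 2.333 mg/L.
Trough 2.3 mg/L vs MEC 1 mg/L: adequate.

2.3 mg/L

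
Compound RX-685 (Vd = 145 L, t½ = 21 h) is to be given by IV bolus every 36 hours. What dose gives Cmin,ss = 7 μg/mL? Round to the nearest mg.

2316 mg

τ/t½ = 36/21 ≈ 1.7143, so f = (1/2)^(36/21) ≈ 0.304753.
Cmin,ss = (D/Vd)·f/(1−f), so D = Cmin,ss·Vd·(1−f)/f.
D = 7 × 145 × (1−f)/f ≈ 7 × 145 × 2.28135 ≈ 2315.57 mg.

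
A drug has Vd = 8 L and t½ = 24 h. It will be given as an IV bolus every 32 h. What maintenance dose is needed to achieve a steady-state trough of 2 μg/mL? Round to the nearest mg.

24 mg

τ/t½ = 32/24 ≈ 1.3333, so f = (1/2)^(32/24) ≈ 0.396850.
Cmin,ss = (D/Vd)·f/(1−f), so D = Cmin,ss·Vd·(1−f)/f.
D = 2 × 8 × (1−f)/f ≈ 2 × 8 × 1.51984 ≈ 24.32 mg.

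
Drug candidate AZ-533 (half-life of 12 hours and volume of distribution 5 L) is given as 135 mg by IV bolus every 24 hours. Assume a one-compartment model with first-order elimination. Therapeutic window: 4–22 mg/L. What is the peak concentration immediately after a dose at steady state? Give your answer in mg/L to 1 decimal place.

τ = 24 h = 2 half-lives, so f = (1/2)^2 = 0.25.
At steady state, R = 1/(1 − 0.25) = 4/3.
Single-dose peak C₀ = D/Vd = 135/5 = 27 mg/L.
Steady-state peak Cmax,ss = C₀·R = 27 × 4/3 ≈ 36.000 mg/L.
Peak 36.0 mg/L vs MTC 22 mg/L: exceeds toxic threshold.

36.0 mg/L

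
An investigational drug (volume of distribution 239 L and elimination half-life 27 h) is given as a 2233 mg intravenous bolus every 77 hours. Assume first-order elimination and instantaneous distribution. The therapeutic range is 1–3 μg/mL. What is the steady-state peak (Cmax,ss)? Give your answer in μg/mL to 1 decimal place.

τ/t½ = 77/27 ≈ 2.8519, so fraction remaining f = (1/2)^(77/27) ≈ 0.1385.
Accumulation ratio R = 1/(1 − f) ≈ 1/0.8615 ≈ 1.1608.
Each bolus raises the concentration by D/Vd = 2233/239 ≈ 9.343 μg/mL.
Steady-state peak Cmax,ss = C₀·R ≈ 9.343 × 1.1608 ≈ 10.845 μg/mL.
Peak 10.8 μg/mL vs MTC 3 μg/mL: exceeds toxic threshold.

10.8 μg/mL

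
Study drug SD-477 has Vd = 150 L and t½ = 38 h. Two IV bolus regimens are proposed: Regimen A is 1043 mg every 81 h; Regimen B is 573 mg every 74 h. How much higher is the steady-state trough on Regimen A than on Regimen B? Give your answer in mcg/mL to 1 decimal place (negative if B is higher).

Regimen A: f = (1/2)^(81/38) ≈ 0.2282; Cmin,ss = (1043/150)·f/(1−f) ≈ 2.056 mcg/mL.
Regimen B: f = (1/2)^(74/38) ≈ 0.2593; Cmin,ss = (573/150)·f/(1−f) ≈ 1.337 mcg/mL.
Difference ≈ 2.056 − 1.337 ≈ 0.719 mcg/mL.

0.7 mcg/mL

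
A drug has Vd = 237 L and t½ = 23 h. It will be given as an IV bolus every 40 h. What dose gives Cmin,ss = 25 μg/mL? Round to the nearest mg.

τ/t½ = 40/23 ≈ 1.7391, so f = (1/2)^(40/23) ≈ 0.299550.
Cmin,ss = (D/Vd)·f/(1−f), so D = Cmin,ss·Vd·(1−f)/f.
D = 25 × 237 × (1−f)/f ≈ 25 × 237 × 2.33834 ≈ 13854.66 mg.

13855 mg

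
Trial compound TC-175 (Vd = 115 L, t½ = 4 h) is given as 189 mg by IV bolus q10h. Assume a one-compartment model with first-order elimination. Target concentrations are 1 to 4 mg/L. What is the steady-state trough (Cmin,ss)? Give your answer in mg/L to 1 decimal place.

k = ln2/t½ = ln2/4 ≈ 0.173287 h⁻¹; fraction remaining f = e^(−kτ) = e^(−0.173287×10) ≈ 0.1768.
Single-dose peak C₀ = D/Vd = 189/115 ≈ 1.643 mg/L.
Steady-state trough Cmin,ss = C₀·f/(1−f) ≈ 1.643 × 0.1768/0.8232 ≈ 0.353 mg/L.
Trough 0.4 mg/L vs MEC 1 mg/L: subtherapeutic.

0.4 mg/L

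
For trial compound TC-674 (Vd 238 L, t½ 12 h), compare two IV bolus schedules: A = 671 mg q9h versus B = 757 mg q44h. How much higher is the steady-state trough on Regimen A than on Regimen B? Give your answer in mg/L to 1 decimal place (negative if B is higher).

Regimen A: f = (1/2)^(9/12) ≈ 0.5946; Cmin,ss = (671/238)·f/(1−f) ≈ 4.135 mg/L.
Regimen B: f = (1/2)^(44/12) ≈ 0.0787; Cmin,ss = (757/238)·f/(1−f) ≈ 0.272 mg/L.
Difference ≈ 4.135 − 0.272 ≈ 3.863 mg/L.

3.9 mg/L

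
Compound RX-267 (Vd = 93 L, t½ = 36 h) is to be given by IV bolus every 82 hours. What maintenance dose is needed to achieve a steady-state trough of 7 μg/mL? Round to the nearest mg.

2506 mg

τ/t½ = 82/36 ≈ 2.2778, so f = (1/2)^(82/36) ≈ 0.206215.
Cmin,ss = (D/Vd)·f/(1−f), so D = Cmin,ss·Vd·(1−f)/f.
D = 7 × 93 × (1−f)/f ≈ 7 × 93 × 3.84931 ≈ 2505.90 mg.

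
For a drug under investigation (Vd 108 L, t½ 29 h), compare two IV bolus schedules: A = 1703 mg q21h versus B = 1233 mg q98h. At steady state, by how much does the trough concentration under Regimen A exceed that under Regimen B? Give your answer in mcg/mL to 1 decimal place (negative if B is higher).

23.0 mcg/mL

Regimen A: f = (1/2)^(21/29) ≈ 0.6054; Cmin,ss = (1703/108)·f/(1−f) ≈ 24.192 mcg/mL.
Regimen B: f = (1/2)^(98/29) ≈ 0.0961; Cmin,ss = (1233/108)·f/(1−f) ≈ 1.214 mcg/mL.
Difference ≈ 24.192 − 1.214 ≈ 22.978 mcg/mL.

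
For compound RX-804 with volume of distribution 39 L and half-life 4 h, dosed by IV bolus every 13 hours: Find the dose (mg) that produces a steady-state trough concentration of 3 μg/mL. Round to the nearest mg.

τ/t½ = 13/4 ≈ 3.25, so f = (1/2)^(13/4) ≈ 0.105112.
Cmin,ss = (D/Vd)·f/(1−f), so D = Cmin,ss·Vd·(1−f)/f.
D = 3 × 39 × (1−f)/f ≈ 3 × 39 × 8.51366 ≈ 996.10 mg.

996 mg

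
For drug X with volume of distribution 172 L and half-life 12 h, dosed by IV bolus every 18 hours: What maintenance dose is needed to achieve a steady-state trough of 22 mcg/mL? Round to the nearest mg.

τ/t½ = 18/12 ≈ 1.5, so f = (1/2)^(18/12) ≈ 0.353553.
Cmin,ss = (D/Vd)·f/(1−f), so D = Cmin,ss·Vd·(1−f)/f.
D = 22 × 172 × (1−f)/f ≈ 22 × 172 × 1.82843 ≈ 6918.78 mg.

6919 mg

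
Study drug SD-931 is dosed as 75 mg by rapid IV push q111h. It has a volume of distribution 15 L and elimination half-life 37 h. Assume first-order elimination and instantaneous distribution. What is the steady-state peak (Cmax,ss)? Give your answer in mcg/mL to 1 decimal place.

5.7 mcg/mL

τ = 111 h = 3 half-lives, so f = (1/2)^3 = 0.125.
Accumulation ratio R = 1/(1 − f) = 1/0.875 = 8/7.
Single-dose peak C₀ = D/Vd = 75/15 = 5 mcg/mL.
Steady-state peak Cmax,ss = C₀·R = 5 × 8/7 ≈ 5.714 mcg/mL.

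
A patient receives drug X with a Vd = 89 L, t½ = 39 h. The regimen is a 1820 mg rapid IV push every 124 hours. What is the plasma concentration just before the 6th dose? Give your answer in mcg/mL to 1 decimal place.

f = (1/2)^(τ/t½) = (1/2)^(124/39) ≈ 0.1104.
C₀ = D/Vd = 1820/89 ≈ 20.449 mcg/mL.
Before the 6th dose, 5 doses have been given. Superposition: Cmin = C₀·(f + f² + … + f^5).
≈ 20.449 × (0.1104 + 0.0122 + 0.0013 + 0.0001 + 0.0000) ≈ 20.449 × 0.1240 ≈ 2.536 mcg/mL.

2.5 mcg/mL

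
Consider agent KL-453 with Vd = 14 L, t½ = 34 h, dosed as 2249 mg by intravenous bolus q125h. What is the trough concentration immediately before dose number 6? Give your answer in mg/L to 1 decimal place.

f = (1/2)^(τ/t½) = (1/2)^(125/34) ≈ 0.0782.
C₀ = D/Vd = 2249/14 ≈ 160.643 mg/L.
Before the 6th dose, 5 doses have been given. Superposition: Cmin = C₀·(f + f² + … + f^5).
≈ 160.643 × (0.0782 + 0.0061 + 0.0005 + 0.0000 + 0.0000) ≈ 160.643 × 0.0848 ≈ 13.623 mg/L.

13.6 mg/L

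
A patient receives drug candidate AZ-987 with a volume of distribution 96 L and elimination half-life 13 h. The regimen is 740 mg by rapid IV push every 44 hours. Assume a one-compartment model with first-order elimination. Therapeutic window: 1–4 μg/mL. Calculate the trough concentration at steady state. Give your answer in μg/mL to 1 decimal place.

τ/t½ = 44/13 ≈ 3.3846, so fraction remaining f = (1/2)^(44/13) ≈ 0.0957.
Accumulation ratio R = 1/(1 − f) ≈ 1/0.9043 ≈ 1.1058.
Each bolus raises the concentration by D/Vd = 740/96 ≈ 7.708 μg/mL.
Cmax,ss = C₀/(1 − f) ≈ 7.708/0.9043 ≈ 8.524 μg/mL.
Steady-state trough Cmin,ss = Cmax,ss·f ≈ 8.524 × 0.0957 ≈ 0.816 μg/mL.
Trough 0.8 μg/mL vs MEC 1 μg/mL: subtherapeutic.

0.8 μg/mL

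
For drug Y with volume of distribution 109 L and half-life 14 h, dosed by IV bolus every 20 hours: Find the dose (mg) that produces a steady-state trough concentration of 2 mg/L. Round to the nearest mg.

369 mg

τ/t½ = 20/14 ≈ 1.4286, so f = (1/2)^(20/14) ≈ 0.371499.
Cmin,ss = (D/Vd)·f/(1−f), so D = Cmin,ss·Vd·(1−f)/f.
D = 2 × 109 × (1−f)/f ≈ 2 × 109 × 1.69180 ≈ 368.81 mg.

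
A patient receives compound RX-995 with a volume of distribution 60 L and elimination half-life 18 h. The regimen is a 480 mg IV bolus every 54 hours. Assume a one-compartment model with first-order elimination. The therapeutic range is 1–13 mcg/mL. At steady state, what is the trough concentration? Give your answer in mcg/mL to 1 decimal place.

1.1 mcg/mL

τ = 54 h = 3 half-lives, so f = (1/2)^3 = 0.125.
Accumulation ratio R = 1/(1 − f) = 1/0.875 = 8/7.
Single-dose peak C₀ = D/Vd = 480/60 = 8 mcg/mL.
Steady-state peak Cmax,ss = C₀·R = 8 × 8/7 ≈ 9.143 mcg/mL.
Steady-state trough Cmin,ss = Cmax,ss·f ≈ 9.143 × 0.125 ≈ 1.143 mcg/mL.
Trough 1.1 mcg/mL vs MEC 1 mcg/mL: adequate.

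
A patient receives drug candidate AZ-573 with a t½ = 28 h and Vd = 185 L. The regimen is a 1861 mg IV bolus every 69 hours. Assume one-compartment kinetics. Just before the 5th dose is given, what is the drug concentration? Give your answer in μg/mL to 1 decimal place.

2.2 μg/mL

f = (1/2)^(τ/t½) = (1/2)^(69/28) ≈ 0.1812.
C₀ = D/Vd = 1861/185 ≈ 10.059 μg/mL.
Before the 5th dose, 4 doses have been given. Superposition: Cmin = C₀·(f + f² + … + f^4).
≈ 10.059 × (0.1812 + 0.0328 + 0.0059 + 0.0011) ≈ 10.059 × 0.2210 ≈ 2.223 μg/mL.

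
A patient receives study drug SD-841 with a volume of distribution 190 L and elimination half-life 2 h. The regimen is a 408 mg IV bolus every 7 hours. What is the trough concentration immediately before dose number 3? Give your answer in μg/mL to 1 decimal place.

f = (1/2)^(τ/t½) = (1/2)^(7/2) ≈ 0.0884.
C₀ = D/Vd = 408/190 ≈ 2.147 μg/mL.
Before the 3rd dose, 2 doses have been given. Superposition: Cmin = C₀·(f + f²).
≈ 2.147 × (0.0884 + 0.0078) ≈ 2.147 × 0.0962 ≈ 0.207 μg/mL.

0.2 μg/mL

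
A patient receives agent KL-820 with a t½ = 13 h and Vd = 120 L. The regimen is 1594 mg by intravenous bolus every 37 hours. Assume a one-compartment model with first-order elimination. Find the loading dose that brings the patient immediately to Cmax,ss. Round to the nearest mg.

f = (1/2)^(37/13) ≈ 0.139066; accumulation ratio R = 1/(1−f) ≈ 1.16153.
Loading dose to hit Cmax,ss on first dose: D_load = D_maint·R ≈ 1594 × 1.16153 ≈ 1851.48 mg.

1851 mg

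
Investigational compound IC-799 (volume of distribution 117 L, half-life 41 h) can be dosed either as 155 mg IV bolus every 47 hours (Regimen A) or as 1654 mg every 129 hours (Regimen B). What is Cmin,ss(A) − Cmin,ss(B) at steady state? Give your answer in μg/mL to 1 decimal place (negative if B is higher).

Regimen A: f = (1/2)^(47/41) ≈ 0.4518; Cmin,ss = (155/117)·f/(1−f) ≈ 1.092 μg/mL.
Regimen B: f = (1/2)^(129/41) ≈ 0.1129; Cmin,ss = (1654/117)·f/(1−f) ≈ 1.799 μg/mL.
Difference ≈ 1.092 − 1.799 ≈ -0.707 μg/mL.

-0.7 μg/mL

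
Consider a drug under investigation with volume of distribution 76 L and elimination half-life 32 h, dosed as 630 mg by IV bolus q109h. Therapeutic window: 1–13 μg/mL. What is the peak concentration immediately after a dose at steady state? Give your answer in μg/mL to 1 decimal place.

τ/t½ = 109/32 ≈ 3.4062, so fraction remaining f = (1/2)^(109/32) ≈ 0.0943.
Accumulation ratio R = 1/(1 − f) ≈ 1/0.9057 ≈ 1.1041.
Each bolus raises the concentration by D/Vd = 630/76 ≈ 8.289 μg/mL.
Steady-state peak Cmax,ss = C₀·R ≈ 8.289 × 1.1041 ≈ 9.152 μg/mL.
Peak 9.2 μg/mL vs MTC 13 μg/mL: below toxic threshold.

9.2 μg/mL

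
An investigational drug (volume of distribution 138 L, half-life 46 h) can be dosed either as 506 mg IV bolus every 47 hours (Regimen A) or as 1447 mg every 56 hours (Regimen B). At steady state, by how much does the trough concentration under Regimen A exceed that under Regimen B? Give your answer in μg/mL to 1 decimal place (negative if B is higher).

Regimen A: f = (1/2)^(47/46) ≈ 0.4925; Cmin,ss = (506/138)·f/(1−f) ≈ 3.558 μg/mL.
Regimen B: f = (1/2)^(56/46) ≈ 0.4301; Cmin,ss = (1447/138)·f/(1−f) ≈ 7.913 μg/mL.
Difference ≈ 3.558 − 7.913 ≈ -4.355 μg/mL.

-4.4 μg/mL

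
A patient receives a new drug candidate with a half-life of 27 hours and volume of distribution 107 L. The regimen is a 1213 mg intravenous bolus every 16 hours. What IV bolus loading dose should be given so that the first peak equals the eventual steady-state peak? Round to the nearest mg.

3601 mg

f = (1/2)^(16/27) ≈ 0.663150; accumulation ratio R = 1/(1−f) ≈ 2.96868.
Loading dose to hit Cmax,ss on first dose: D_load = D_maint·R ≈ 1213 × 2.96868 ≈ 3601.01 mg.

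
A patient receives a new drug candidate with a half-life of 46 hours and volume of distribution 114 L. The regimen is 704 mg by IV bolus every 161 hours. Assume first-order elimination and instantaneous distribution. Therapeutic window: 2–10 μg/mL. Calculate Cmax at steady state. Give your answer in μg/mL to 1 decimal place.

τ/t½ = 161/46 ≈ 3.5, so fraction remaining f = (1/2)^(161/46) ≈ 0.0884.
At steady state, accumulation factor R = 1/(1 − e^(−kτ)) ≈ 1.0970.
Single-dose peak C₀ = D/Vd = 704/114 ≈ 6.175 μg/mL.
Steady-state peak Cmax,ss = C₀·R ≈ 6.175 × 1.0970 ≈ 6.774 μg/mL.
Peak 6.8 μg/mL vs MTC 10 μg/mL: below toxic threshold.

6.8 μg/mL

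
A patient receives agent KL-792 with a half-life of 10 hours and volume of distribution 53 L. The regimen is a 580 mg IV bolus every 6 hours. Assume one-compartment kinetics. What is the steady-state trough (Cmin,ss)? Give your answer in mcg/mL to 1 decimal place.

21.2 mcg/mL

Over one 6-h interval, 6/10 ≈ 0.6 half-lives elapse, leaving f ≈ 0.6598 of each dose.
Accumulation ratio R = 1/(1 − f) ≈ 1/0.3402 ≈ 2.9394.
Each bolus raises the concentration by D/Vd = 580/53 ≈ 10.943 mcg/mL.
Cmax,ss = C₀/(1 − f) ≈ 10.943/0.3402 ≈ 32.166 mcg/mL.
Steady-state trough Cmin,ss = Cmax,ss·f ≈ 32.166 × 0.6598 ≈ 21.223 mcg/mL.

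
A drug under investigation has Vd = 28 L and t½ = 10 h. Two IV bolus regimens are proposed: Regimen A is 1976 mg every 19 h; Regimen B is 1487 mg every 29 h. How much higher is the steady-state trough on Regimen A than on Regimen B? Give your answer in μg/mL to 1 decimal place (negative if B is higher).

Regimen A: f = (1/2)^(19/10) ≈ 0.2679; Cmin,ss = (1976/28)·f/(1−f) ≈ 25.824 μg/mL.
Regimen B: f = (1/2)^(29/10) ≈ 0.1340; Cmin,ss = (1487/28)·f/(1−f) ≈ 8.218 μg/mL.
Difference ≈ 25.824 − 8.218 ≈ 17.606 μg/mL.

17.6 μg/mL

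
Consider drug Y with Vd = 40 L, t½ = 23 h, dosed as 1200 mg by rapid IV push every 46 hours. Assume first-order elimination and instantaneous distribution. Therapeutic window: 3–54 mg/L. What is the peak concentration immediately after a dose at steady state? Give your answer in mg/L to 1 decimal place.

40.0 mg/L

The dosing interval is 2 half-lives, so f = 2^(−2) = 0.25.
Accumulation ratio R = 1/(1 − f) = 1/0.75 = 4/3.
Single-dose peak C₀ = D/Vd = 1200/40 = 30 mg/L.
Steady-state peak Cmax,ss = C₀·R = 30 × 4/3 ≈ 40.000 mg/L.
Peak 40.0 mg/L vs MTC 54 mg/L: below toxic threshold.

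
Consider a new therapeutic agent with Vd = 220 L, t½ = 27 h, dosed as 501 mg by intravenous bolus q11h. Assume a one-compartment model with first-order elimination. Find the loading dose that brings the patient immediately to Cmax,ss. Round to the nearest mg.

2036 mg

f = (1/2)^(11/27) ≈ 0.753977; accumulation ratio R = 1/(1−f) ≈ 4.06466.
Loading dose to hit Cmax,ss on first dose: D_load = D_maint·R ≈ 501 × 4.06466 ≈ 2036.39 mg.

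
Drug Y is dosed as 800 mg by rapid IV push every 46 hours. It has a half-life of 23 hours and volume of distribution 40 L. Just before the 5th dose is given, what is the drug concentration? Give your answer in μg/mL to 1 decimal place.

6.6 μg/mL

f = (1/2)^(τ/t½) = (1/2)^(46/23) ≈ 0.2500.
C₀ = D/Vd = 800/40 ≈ 20.000 μg/mL.
Before the 5th dose, 4 doses have been given. Superposition: Cmin = C₀·(f + f² + … + f^4).
≈ 20.000 × (0.2500 + 0.0625 + 0.0156 + 0.0039) ≈ 20.000 × 0.3320 ≈ 6.640 μg/mL.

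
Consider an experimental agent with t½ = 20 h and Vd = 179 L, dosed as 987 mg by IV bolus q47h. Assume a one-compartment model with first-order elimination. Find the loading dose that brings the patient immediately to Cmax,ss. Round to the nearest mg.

1228 mg

f = (1/2)^(47/20) ≈ 0.196146; accumulation ratio R = 1/(1−f) ≈ 1.24401.
Loading dose to hit Cmax,ss on first dose: D_load = D_maint·R ≈ 987 × 1.24401 ≈ 1227.84 mg.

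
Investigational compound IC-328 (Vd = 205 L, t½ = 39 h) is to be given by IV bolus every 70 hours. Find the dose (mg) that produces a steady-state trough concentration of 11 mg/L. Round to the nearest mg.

τ/t½ = 70/39 ≈ 1.7949, so f = (1/2)^(70/39) ≈ 0.288197.
Cmin,ss = (D/Vd)·f/(1−f), so D = Cmin,ss·Vd·(1−f)/f.
D = 11 × 205 × (1−f)/f ≈ 11 × 205 × 2.46985 ≈ 5569.51 mg.

5570 mg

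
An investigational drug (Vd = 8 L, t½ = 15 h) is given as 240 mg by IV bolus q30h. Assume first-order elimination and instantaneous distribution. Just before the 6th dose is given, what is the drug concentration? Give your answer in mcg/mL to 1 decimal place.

f = (1/2)^(τ/t½) = (1/2)^(30/15) ≈ 0.2500.
C₀ = D/Vd = 240/8 ≈ 30.000 mcg/mL.
Before the 6th dose, 5 doses have been given. Superposition: Cmin = C₀·(f + f² + … + f^5).
≈ 30.000 × (0.2500 + 0.0625 + 0.0156 + 0.0039 + 0.0010) ≈ 30.000 × 0.3330 ≈ 9.990 mcg/mL.

10.0 mcg/mL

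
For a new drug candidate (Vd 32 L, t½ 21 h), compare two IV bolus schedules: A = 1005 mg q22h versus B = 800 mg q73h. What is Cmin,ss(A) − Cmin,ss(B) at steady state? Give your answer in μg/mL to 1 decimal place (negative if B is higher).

27.0 μg/mL

Regimen A: f = (1/2)^(22/21) ≈ 0.4838; Cmin,ss = (1005/32)·f/(1−f) ≈ 29.435 μg/mL.
Regimen B: f = (1/2)^(73/21) ≈ 0.0899; Cmin,ss = (800/32)·f/(1−f) ≈ 2.470 μg/mL.
Difference ≈ 29.435 − 2.470 ≈ 26.965 μg/mL.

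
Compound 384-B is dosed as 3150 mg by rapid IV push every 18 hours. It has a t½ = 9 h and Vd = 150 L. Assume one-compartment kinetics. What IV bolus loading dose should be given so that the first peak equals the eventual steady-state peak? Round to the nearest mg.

4200 mg

f = (1/2)^(18/9) ≈ 0.250000; accumulation ratio R = 1/(1−f) ≈ 1.33333.
Loading dose to hit Cmax,ss on first dose: D_load = D_maint·R ≈ 3150 × 1.33333 ≈ 4199.99 mg.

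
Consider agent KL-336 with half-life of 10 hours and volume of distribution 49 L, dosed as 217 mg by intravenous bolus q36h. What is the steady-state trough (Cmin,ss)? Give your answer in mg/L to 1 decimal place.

0.4 mg/L

Over one 36-h interval, 36/10 ≈ 3.6 half-lives elapse, leaving f ≈ 0.0825 of each dose.
Each bolus raises the concentration by D/Vd = 217/49 ≈ 4.429 mg/L.
Steady-state trough Cmin,ss = C₀·f/(1−f) ≈ 4.429 × 0.0825/0.9175 ≈ 0.398 mg/L.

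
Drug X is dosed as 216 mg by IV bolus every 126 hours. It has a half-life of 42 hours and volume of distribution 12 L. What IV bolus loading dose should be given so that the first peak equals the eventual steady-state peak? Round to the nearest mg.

f = (1/2)^(126/42) ≈ 0.125000; accumulation ratio R = 1/(1−f) ≈ 1.14286.
Loading dose to hit Cmax,ss on first dose: D_load = D_maint·R ≈ 216 × 1.14286 ≈ 246.86 mg.

247 mg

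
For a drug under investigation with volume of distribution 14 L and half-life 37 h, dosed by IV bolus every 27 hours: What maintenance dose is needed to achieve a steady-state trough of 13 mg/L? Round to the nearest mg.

τ/t½ = 27/37 ≈ 0.72973, so f = (1/2)^(27/37) ≈ 0.603017.
Cmin,ss = (D/Vd)·f/(1−f), so D = Cmin,ss·Vd·(1−f)/f.
D = 13 × 14 × (1−f)/f ≈ 13 × 14 × 0.65833 ≈ 119.82 mg.

120 mg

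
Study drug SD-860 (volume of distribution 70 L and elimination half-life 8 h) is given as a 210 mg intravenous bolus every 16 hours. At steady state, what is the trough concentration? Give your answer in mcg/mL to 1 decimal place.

The dosing interval is 2 half-lives, so f = 2^(−2) = 0.25.
At steady state, R = 1/(1 − 0.25) = 4/3.
Single-dose peak C₀ = D/Vd = 210/70 = 3 mcg/mL.
Steady-state peak Cmax,ss = C₀·R = 3 × 4/3 ≈ 4.000 mcg/mL.
Steady-state trough Cmin,ss = Cmax,ss·f ≈ 4.000 × 0.25 ≈ 1.000 mcg/mL.

1.0 mcg/mL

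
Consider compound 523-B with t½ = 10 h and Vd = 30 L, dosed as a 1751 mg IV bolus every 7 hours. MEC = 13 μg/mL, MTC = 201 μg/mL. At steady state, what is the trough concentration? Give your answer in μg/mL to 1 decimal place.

93.5 μg/mL

Over one 7-h interval, 7/10 ≈ 0.7 half-lives elapse, leaving f ≈ 0.6156 of each dose.
Single-dose peak C₀ = D/Vd = 1751/30 ≈ 58.367 μg/mL.
Steady-state trough Cmin,ss = C₀·f/(1−f) ≈ 58.367 × 0.6156/0.3844 ≈ 93.472 μg/mL.
Trough 93.5 μg/mL vs MEC 13 μg/mL: adequate.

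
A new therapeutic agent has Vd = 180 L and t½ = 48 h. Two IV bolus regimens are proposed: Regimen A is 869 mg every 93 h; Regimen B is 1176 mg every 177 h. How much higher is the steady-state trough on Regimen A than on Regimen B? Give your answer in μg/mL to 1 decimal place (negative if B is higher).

Regimen A: f = (1/2)^(93/48) ≈ 0.2611; Cmin,ss = (869/180)·f/(1−f) ≈ 1.706 μg/mL.
Regimen B: f = (1/2)^(177/48) ≈ 0.0776; Cmin,ss = (1176/180)·f/(1−f) ≈ 0.550 μg/mL.
Difference ≈ 1.706 − 0.550 ≈ 1.156 μg/mL.

1.2 μg/mL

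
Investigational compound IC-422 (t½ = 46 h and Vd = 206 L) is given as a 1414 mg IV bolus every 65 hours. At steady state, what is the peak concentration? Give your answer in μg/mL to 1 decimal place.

k = ln2/t½ = ln2/46 ≈ 0.015068 h⁻¹; fraction remaining f = e^(−kτ) = e^(−0.015068×65) ≈ 0.3755.
Accumulation ratio R = 1/(1 − f) ≈ 1/0.6245 ≈ 1.6013.
Each bolus raises the concentration by D/Vd = 1414/206 ≈ 6.864 μg/mL.
Cmax,ss = C₀/(1 − f) ≈ 6.864/0.6245 ≈ 10.991 μg/mL.

11.0 μg/mL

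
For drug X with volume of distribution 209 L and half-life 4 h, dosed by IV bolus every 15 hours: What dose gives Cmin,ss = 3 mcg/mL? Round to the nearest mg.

7809 mg

τ/t½ = 15/4 ≈ 3.75, so f = (1/2)^(15/4) ≈ 0.074325.
Cmin,ss = (D/Vd)·f/(1−f), so D = Cmin,ss·Vd·(1−f)/f.
D = 3 × 209 × (1−f)/f ≈ 3 × 209 × 12.45442 ≈ 7808.92 mg.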